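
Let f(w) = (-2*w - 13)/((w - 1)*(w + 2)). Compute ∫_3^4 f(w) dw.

Factor the denominator: w**2 + w - 2 = (w + 2)(w - 1).
Partial fractions: (-2*w - 13)/((w - 1)*(w + 2)) = 3/(w + 2) - 5/(w - 1).
An antiderivative is F(w) = -5*log(w - 1) + 3*log(w + 2).
Then F(4) - F(3) = (log(8/9)) - (-5*log(2) + 3*log(5)) = -3*log(5) - 2*log(3) + 8*log(2).

-3*log(5) - 2*log(3) + 8*log(2)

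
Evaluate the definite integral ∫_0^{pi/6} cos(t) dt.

An antiderivative is F(t) = sin(t).
Then F(pi/6) - F(0) = (1/2) - (0) = 1/2.

1/2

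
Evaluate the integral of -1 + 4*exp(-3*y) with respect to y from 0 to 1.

An antiderivative is F(y) = -y - 4*exp(-3*y)/3.
Then F(1) - F(0) = (-1 - 4*exp(-3)/3) - (-4/3) = (-4 + exp(3))*exp(-3)/3.

(-4 + exp(3))*exp(-3)/3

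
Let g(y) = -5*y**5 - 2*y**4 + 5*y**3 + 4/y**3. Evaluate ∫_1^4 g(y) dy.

By the power rule, an antiderivative is F(y) = -5*y**6/6 - 2*y**5/5 + 5*y**4/4 - 2/y**2.
Then F(4) - F(1) = (-420367/120) - (-119/60) = -140043/40.

-140043/40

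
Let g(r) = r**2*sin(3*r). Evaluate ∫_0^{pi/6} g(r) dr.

Integrate by parts twice (u = r^2, dv = sin(3*r) dr).
An antiderivative is F(r) = -r**2*cos(3*r)/3 + 2*r*sin(3*r)/9 + 2*cos(3*r)/27.
Then F(pi/6) - F(0) = (pi/27) - (2/27) = -2/27 + pi/27.

-2/27 + pi/27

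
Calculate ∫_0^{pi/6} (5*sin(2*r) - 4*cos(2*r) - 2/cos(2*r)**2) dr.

5/4 - 2*sqrt(3)

An antiderivative is F(r) = -2*sin(2*r) - 5*cos(2*r)/2 - tan(2*r).
Then F(pi/6) - F(0) = (-2*sqrt(3) - 5/4) - (-5/2) = 5/4 - 2*sqrt(3).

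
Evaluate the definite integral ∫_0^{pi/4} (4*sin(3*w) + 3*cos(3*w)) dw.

4/3 + 7*sqrt(2)/6

An antiderivative is F(w) = sin(3*w) - 4*cos(3*w)/3.
Then F(pi/4) - F(0) = (7*sqrt(2)/6) - (-4/3) = 4/3 + 7*sqrt(2)/6.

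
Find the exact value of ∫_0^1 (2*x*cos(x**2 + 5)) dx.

sin(6) - sin(5)

Let u = x**2 + 5, so du = 2*x dx. When x = 0, u = 5; when x = 1, u = 6.
The integral becomes ∫ cos(u) du from 5 to 6, with antiderivative sin(u).
Back in x: F(x) = sin(x**2 + 5).
Then F(1) - F(0) = (sin(6)) - (sin(5)) = sin(6) - sin(5).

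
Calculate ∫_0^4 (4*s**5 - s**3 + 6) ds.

By the power rule, an antiderivative is F(s) = 2*s**6/3 - s**4/4 + 6*s.
Then F(4) - F(0) = (8072/3) - (0) = 8072/3.

8072/3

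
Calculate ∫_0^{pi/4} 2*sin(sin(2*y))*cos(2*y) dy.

1 - cos(1)

Let u = sin(2*y), so du = 2*cos(2*y) dy. When y = 0, u = 0; when y = pi/4, u = 1.
The integral becomes ∫ sin(u) du from 0 to 1, with antiderivative -cos(u).
Back in y: F(y) = -cos(sin(2*y)).
Then F(pi/4) - F(0) = (-cos(1)) - (-1) = 1 - cos(1).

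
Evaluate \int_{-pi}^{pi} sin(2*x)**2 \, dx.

pi

Use the identity sin^2(2*x) = (1 - cos(4*x))/2.
An antiderivative is F(x) = x/2 - sin(4*x)/8.
Then F(pi) - F(-pi) = (pi/2) - (-pi/2) = pi.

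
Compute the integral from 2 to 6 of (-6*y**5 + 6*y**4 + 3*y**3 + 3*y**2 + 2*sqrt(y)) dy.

-180656/5 - 8*sqrt(2)/3 + 8*sqrt(6)

By the power rule, an antiderivative is F(y) = -y**6 + 6*y**5/5 + 3*y**4/4 + 4*y**(3/2)/3 + y**3.
Then F(6) - F(2) = (-180684/5 + 8*sqrt(6)) - (-28/5 + 8*sqrt(2)/3) = -180656/5 - 8*sqrt(2)/3 + 8*sqrt(6).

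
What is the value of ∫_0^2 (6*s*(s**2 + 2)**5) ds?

Let u = s**2 + 2, so du = 2*s ds. When s = 0, u = 2; when s = 2, u = 6.
The integral becomes 3·∫ u**5 du from 2 to 6, with antiderivative u**6/2.
Back in s: F(s) = (s**2 + 2)**6/2.
Then F(2) - F(0) = (23328) - (32) = 23296.

23296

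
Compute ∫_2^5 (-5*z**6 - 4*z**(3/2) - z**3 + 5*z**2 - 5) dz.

-1559163/28 - 40*sqrt(5) + 32*sqrt(2)/5

By the power rule, an antiderivative is F(z) = -5*z**7/7 - 8*z**(5/2)/5 - z**4/4 + 5*z**3/3 - 5*z.
Then F(5) - F(2) = (-4685225/84 - 40*sqrt(5)) - (-1934/21 - 32*sqrt(2)/5) = -1559163/28 - 40*sqrt(5) + 32*sqrt(2)/5.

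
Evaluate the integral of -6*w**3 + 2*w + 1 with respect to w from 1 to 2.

-37/2

By the power rule, an antiderivative is F(w) = -3*w**4/2 + w**2 + w.
Then F(2) - F(1) = (-18) - (1/2) = -37/2.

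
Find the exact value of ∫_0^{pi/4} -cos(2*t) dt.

-1/2

An antiderivative is F(t) = -sin(2*t)/2.
Then F(pi/4) - F(0) = (-1/2) - (0) = -1/2.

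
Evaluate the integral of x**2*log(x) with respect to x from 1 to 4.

-7 + 128*log(2)/3

Integrate by parts once (u = ln x, dv = x**2 dx).
An antiderivative is F(x) = x**3*(3*log(x) - 1)/9.
Then F(4) - F(1) = (-64/9 + 128*log(2)/3) - (-1/9) = -7 + 128*log(2)/3.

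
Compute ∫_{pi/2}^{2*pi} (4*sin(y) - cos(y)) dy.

An antiderivative is F(y) = -sin(y) - 4*cos(y).
Then F(2*pi) - F(pi/2) = (-4) - (-1) = -3.

-3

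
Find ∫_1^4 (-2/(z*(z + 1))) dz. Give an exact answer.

Factor the denominator: z**2 + z = (z + 1)z.
Partial fractions: -2/(z*(z + 1)) = 2/(z + 1) - 2/z.
An antiderivative is F(z) = -2*log(z) + 2*log(z + 1).
Then F(4) - F(1) = (log(25/16)) - (log(4)) = log(25/64).

log(25/64)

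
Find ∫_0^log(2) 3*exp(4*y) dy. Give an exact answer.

45/4

Let u = exp(y), so du = exp(y) dy. When y = 0, u = 1; when y = log(2), u = 2.
The integral becomes 3·∫ u**3 du from 1 to 2, with antiderivative 3*u**4/4.
Back in y: F(y) = 3*exp(4*y)/4.
Then F(log(2)) - F(0) = (12) - (3/4) = 45/4.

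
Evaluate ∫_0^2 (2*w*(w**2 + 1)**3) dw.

Let u = w**2 + 1, so du = 2*w dw. When w = 0, u = 1; when w = 2, u = 5.
The integral becomes ∫ u**3 du from 1 to 5, with antiderivative u**4/4.
Back in w: F(w) = (w**2 + 1)**4/4.
Then F(2) - F(0) = (625/4) - (1/4) = 156.

156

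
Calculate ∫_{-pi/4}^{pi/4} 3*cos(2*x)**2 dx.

3*pi/4

Use the identity cos^2(2*x) = (1 + cos(4*x))/2.
An antiderivative is F(x) = 3*x/2 + 3*sin(4*x)/8.
Then F(pi/4) - F(-pi/4) = (3*pi/8) - (-3*pi/8) = 3*pi/4.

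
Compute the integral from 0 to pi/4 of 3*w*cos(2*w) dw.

-3/4 + 3*pi/8

Integrate by parts once (u = w, dv = 3*cos(2*w) dw).
An antiderivative is F(w) = 3*w*sin(2*w)/2 + 3*cos(2*w)/4.
Then F(pi/4) - F(0) = (3*pi/8) - (3/4) = -3/4 + 3*pi/8.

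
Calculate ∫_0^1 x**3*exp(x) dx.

Integrate by parts 3 times (u = x^3, dv = exp(x) dx).
An antiderivative is F(x) = (x**3 - 3*x**2 + 6*x - 6)*exp(x).
Then F(1) - F(0) = (-2*E) - (-6) = 6 - 2*E.

6 - 2*E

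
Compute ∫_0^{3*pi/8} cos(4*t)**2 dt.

3*pi/16

Use the identity cos^2(4*t) = (1 + cos(8*t))/2.
An antiderivative is F(t) = t/2 + sin(8*t)/16.
Then F(3*pi/8) - F(0) = (3*pi/16) - (0) = 3*pi/16.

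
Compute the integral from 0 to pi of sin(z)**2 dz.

pi/2

Use the identity sin^2(z) = (1 - cos(2*z))/2.
An antiderivative is F(z) = z/2 - sin(2*z)/4.
Then F(pi) - F(0) = (pi/2) - (0) = pi/2.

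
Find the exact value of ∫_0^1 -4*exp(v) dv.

4 - 4*E

An antiderivative is F(v) = -4*exp(v).
Then F(1) - F(0) = (-4*E) - (-4) = 4 - 4*E.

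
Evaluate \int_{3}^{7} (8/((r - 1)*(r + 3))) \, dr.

Factor the denominator: r**2 + 2*r - 3 = (r + 3)(r - 1).
Partial fractions: 8/((r - 1)*(r + 3)) = -2/(r + 3) + 2/(r - 1).
An antiderivative is F(r) = 2*log(r - 1) - 2*log(r + 3).
Then F(7) - F(3) = (log(9/25)) - (-log(9)) = log(81/25).

log(81/25)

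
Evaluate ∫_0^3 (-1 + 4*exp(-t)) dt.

An antiderivative is F(t) = -t - 4*exp(-t).
Then F(3) - F(0) = (-3 - 4*exp(-3)) - (-4) = 1 - 4*exp(-3).

1 - 4*exp(-3)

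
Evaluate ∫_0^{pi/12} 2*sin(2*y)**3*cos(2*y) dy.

1/64

Let u = sin(2*y), so du = 2*cos(2*y) dy. When y = 0, u = 0; when y = pi/12, u = 1/2.
The integral becomes ∫ u**3 du from 0 to 1/2, with antiderivative u**4/4.
Back in y: F(y) = sin(2*y)**4/4.
Then F(pi/12) - F(0) = (1/64) - (0) = 1/64.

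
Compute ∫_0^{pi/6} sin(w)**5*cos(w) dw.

Let u = sin(w), so du = cos(w) dw. When w = 0, u = 0; when w = pi/6, u = 1/2.
The integral becomes ∫ u**5 du from 0 to 1/2, with antiderivative u**6/6.
Back in w: F(w) = sin(w)**6/6.
Then F(pi/6) - F(0) = (1/384) - (0) = 1/384.

1/384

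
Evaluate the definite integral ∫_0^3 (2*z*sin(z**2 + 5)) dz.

-cos(14) + cos(5)

Let u = z**2 + 5, so du = 2*z dz. When z = 0, u = 5; when z = 3, u = 14.
The integral becomes ∫ sin(u) du from 5 to 14, with antiderivative -cos(u).
Back in z: F(z) = -cos(z**2 + 5).
Then F(3) - F(0) = (-cos(14)) - (-cos(5)) = -cos(14) + cos(5).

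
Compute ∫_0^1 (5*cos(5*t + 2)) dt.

-sin(2) + sin(7)

Let u = 5*t + 2, so du = 5 dt. When t = 0, u = 2; when t = 1, u = 7.
The integral becomes ∫ cos(u) du from 2 to 7, with antiderivative sin(u).
Back in t: F(t) = sin(5*t + 2).
Then F(1) - F(0) = (sin(7)) - (sin(2)) = -sin(2) + sin(7).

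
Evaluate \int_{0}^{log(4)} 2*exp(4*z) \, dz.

255/2

Let u = exp(z), so du = exp(z) dz. When z = 0, u = 1; when z = log(4), u = 4.
The integral becomes 2·∫ u**3 du from 1 to 4, with antiderivative u**4/2.
Back in z: F(z) = exp(4*z)/2.
Then F(log(4)) - F(0) = (128) - (1/2) = 255/2.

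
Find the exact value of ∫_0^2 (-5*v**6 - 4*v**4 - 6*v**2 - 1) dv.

-4726/35

By the power rule, an antiderivative is F(v) = -5*v**7/7 - 4*v**5/5 - 2*v**3 - v.
Then F(2) - F(0) = (-4726/35) - (0) = -4726/35.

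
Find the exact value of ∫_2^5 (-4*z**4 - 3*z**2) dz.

By the power rule, an antiderivative is F(z) = -4*z**5/5 - z**3.
Then F(5) - F(2) = (-2625) - (-168/5) = -12957/5.

-12957/5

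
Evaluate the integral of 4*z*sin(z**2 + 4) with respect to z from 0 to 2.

2*cos(4) - 2*cos(8)

Let u = z**2 + 4, so du = 2*z dz. When z = 0, u = 4; when z = 2, u = 8.
The integral becomes 2·∫ sin(u) du from 4 to 8, with antiderivative -2*cos(u).
Back in z: F(z) = -2*cos(z**2 + 4).
Then F(2) - F(0) = (-2*cos(8)) - (-2*cos(4)) = 2*cos(4) - 2*cos(8).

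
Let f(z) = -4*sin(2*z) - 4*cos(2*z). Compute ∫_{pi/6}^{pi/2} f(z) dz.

-3 + sqrt(3)

An antiderivative is F(z) = -2*sin(2*z) + 2*cos(2*z).
Then F(pi/2) - F(pi/6) = (-2) - (1 - sqrt(3)) = -3 + sqrt(3).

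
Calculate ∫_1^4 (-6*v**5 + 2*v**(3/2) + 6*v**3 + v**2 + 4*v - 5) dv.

-36517/10

By the power rule, an antiderivative is F(v) = -v**6 + 4*v**(5/2)/5 + 3*v**4/2 + v**3/3 + 2*v**2 - 5*v.
Then F(4) - F(1) = (-54796/15) - (-41/30) = -36517/10.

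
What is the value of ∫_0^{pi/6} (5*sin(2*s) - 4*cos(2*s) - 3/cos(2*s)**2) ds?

5/4 - 5*sqrt(3)/2

An antiderivative is F(s) = -2*sin(2*s) - 5*cos(2*s)/2 - 3*tan(2*s)/2.
Then F(pi/6) - F(0) = (-5*sqrt(3)/2 - 5/4) - (-5/2) = 5/4 - 5*sqrt(3)/2.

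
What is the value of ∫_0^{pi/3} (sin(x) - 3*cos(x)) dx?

1/2 - 3*sqrt(3)/2

An antiderivative is F(x) = -3*sin(x) - cos(x).
Then F(pi/3) - F(0) = (-3*sqrt(3)/2 - 1/2) - (-1) = 1/2 - 3*sqrt(3)/2.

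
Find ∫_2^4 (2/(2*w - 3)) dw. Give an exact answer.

log(5)

An antiderivative is F(w) = log(2*w - 3).
Then F(4) - F(2) = (log(5)) - (0) = log(5).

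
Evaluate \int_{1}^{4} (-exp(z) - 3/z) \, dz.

-exp(4) - log(64) + exp(1)

An antiderivative is F(z) = -exp(z) - 3*log(z).
Then F(4) - F(1) = (-exp(4) - log(64)) - (-exp(1)) = -exp(4) - log(64) + exp(1).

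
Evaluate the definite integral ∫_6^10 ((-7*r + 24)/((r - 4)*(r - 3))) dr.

Factor the denominator: r**2 - 7*r + 12 = (r - 3)(r - 4).
Partial fractions: (-7*r + 24)/((r - 4)*(r - 3)) = -3/(r - 3) - 4/(r - 4).
An antiderivative is F(r) = -4*log(r - 4) - 3*log(r - 3).
Then F(10) - F(6) = (-3*log(7) - 4*log(3) - 4*log(2)) - (-3*log(3) - 4*log(2)) = -3*log(7) - log(3).

-3*log(7) - log(3)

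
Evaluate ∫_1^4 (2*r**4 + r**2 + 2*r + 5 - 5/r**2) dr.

By the power rule, an antiderivative is F(r) = 2*r**5/5 + r**3/3 + r**2 + 5*r + 5/r.
Then F(4) - F(1) = (28091/60) - (176/15) = 9129/20.

9129/20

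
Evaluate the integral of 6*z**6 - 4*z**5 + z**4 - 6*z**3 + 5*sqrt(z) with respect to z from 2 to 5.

-20*sqrt(2)/3 + 50*sqrt(5)/3 + 3932997/70

By the power rule, an antiderivative is F(z) = 6*z**7/7 - 2*z**6/3 + z**5/5 - 3*z**4/2 + 10*z**(3/2)/3.
Then F(5) - F(2) = (50*sqrt(5)/3 + 2361875/42) - (20*sqrt(2)/3 + 5192/105) = -20*sqrt(2)/3 + 50*sqrt(5)/3 + 3932997/70.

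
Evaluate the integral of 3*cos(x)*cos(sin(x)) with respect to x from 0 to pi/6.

3*sin(1/2)

Let u = sin(x), so du = cos(x) dx. When x = 0, u = 0; when x = pi/6, u = 1/2.
The integral becomes 3·∫ cos(u) du from 0 to 1/2, with antiderivative 3*sin(u).
Back in x: F(x) = 3*sin(sin(x)).
Then F(pi/6) - F(0) = (3*sin(1/2)) - (0) = 3*sin(1/2).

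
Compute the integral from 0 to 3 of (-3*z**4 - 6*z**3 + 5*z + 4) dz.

By the power rule, an antiderivative is F(z) = -3*z**5/5 - 3*z**4/2 + 5*z**2/2 + 4*z.
Then F(3) - F(0) = (-1164/5) - (0) = -1164/5.

-1164/5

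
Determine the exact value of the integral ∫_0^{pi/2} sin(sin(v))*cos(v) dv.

Let u = sin(v), so du = cos(v) dv. When v = 0, u = 0; when v = pi/2, u = 1.
The integral becomes ∫ sin(u) du from 0 to 1, with antiderivative -cos(u).
Back in v: F(v) = -cos(sin(v)).
Then F(pi/2) - F(0) = (-cos(1)) - (-1) = 1 - cos(1).

1 - cos(1)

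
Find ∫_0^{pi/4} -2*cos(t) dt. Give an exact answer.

-sqrt(2)

An antiderivative is F(t) = -2*sin(t).
Then F(pi/4) - F(0) = (-sqrt(2)) - (0) = -sqrt(2).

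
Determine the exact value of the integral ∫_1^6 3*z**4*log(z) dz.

Integrate by parts once (u = ln z, dv = 3*z**4 dz).
An antiderivative is F(z) = 3*z**5*(5*log(z) - 1)/25.
Then F(6) - F(1) = (-23328/25 + 23328*log(6)/5) - (-3/25) = -933 + 23328*log(6)/5.

-933 + 23328*log(6)/5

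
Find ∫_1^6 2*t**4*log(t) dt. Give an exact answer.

-622 + 15552*log(6)/5

Integrate by parts once (u = ln t, dv = 2*t**4 dt).
An antiderivative is F(t) = 2*t**5*(5*log(t) - 1)/25.
Then F(6) - F(1) = (-15552/25 + 15552*log(6)/5) - (-2/25) = -622 + 15552*log(6)/5.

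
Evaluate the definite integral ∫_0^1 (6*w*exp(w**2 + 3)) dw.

Let u = w**2 + 3, so du = 2*w dw. When w = 0, u = 3; when w = 1, u = 4.
The integral becomes 3·∫ exp(u) du from 3 to 4, with antiderivative 3*exp(u).
Back in w: F(w) = 3*exp(w**2 + 3).
Then F(1) - F(0) = (3*exp(4)) - (3*exp(3)) = -3*(1 - exp(1))*exp(3).

-3*(1 - exp(1))*exp(3)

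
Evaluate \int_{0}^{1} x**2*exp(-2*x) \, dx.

(-5 + exp(2))*exp(-2)/4

Integrate by parts twice (u = x^2, dv = exp(-2*x) dx).
An antiderivative is F(x) = (-2*x**2 - 2*x - 1)*exp(-2*x)/4.
Then F(1) - F(0) = (-5*exp(-2)/4) - (-1/4) = (-5 + exp(2))*exp(-2)/4.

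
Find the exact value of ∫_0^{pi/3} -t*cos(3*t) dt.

2/9

Integrate by parts once (u = t, dv = -cos(3*t) dt).
An antiderivative is F(t) = -t*sin(3*t)/3 - cos(3*t)/9.
Then F(pi/3) - F(0) = (1/9) - (-1/9) = 2/9.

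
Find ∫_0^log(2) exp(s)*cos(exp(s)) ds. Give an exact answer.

-sin(1) + sin(2)

Let u = exp(s), so du = exp(s) ds. When s = 0, u = 1; when s = log(2), u = 2.
The integral becomes ∫ cos(u) du from 1 to 2, with antiderivative sin(u).
Back in s: F(s) = sin(exp(s)).
Then F(log(2)) - F(0) = (sin(2)) - (sin(1)) = -sin(1) + sin(2).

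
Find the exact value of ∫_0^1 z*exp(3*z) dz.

1/9 + 2*exp(3)/9

Integrate by parts once (u = z, dv = exp(3*z) dz).
An antiderivative is F(z) = (3*z - 1)*exp(3*z)/9.
Then F(1) - F(0) = (2*exp(3)/9) - (-1/9) = 1/9 + 2*exp(3)/9.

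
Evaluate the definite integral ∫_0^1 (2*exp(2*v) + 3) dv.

An antiderivative is F(v) = exp(2*v) + 3*v.
Then F(1) - F(0) = (3 + exp(2)) - (1) = 2 + exp(2).

2 + exp(2)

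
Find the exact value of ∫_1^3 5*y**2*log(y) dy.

-130/9 + 45*log(3)

Integrate by parts once (u = ln y, dv = 5*y**2 dy).
An antiderivative is F(y) = 5*y**3*(3*log(y) - 1)/9.
Then F(3) - F(1) = (-15 + 45*log(3)) - (-5/9) = -130/9 + 45*log(3).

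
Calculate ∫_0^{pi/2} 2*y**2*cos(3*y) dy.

Integrate by parts twice (u = y^2, dv = 2*cos(3*y) dy).
An antiderivative is F(y) = 2*y**2*sin(3*y)/3 + 4*y*cos(3*y)/9 - 4*sin(3*y)/27.
Then F(pi/2) - F(0) = (4/27 - pi**2/6) - (0) = 4/27 - pi**2/6.

4/27 - pi**2/6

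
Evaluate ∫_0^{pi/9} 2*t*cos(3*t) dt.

Integrate by parts once (u = t, dv = 2*cos(3*t) dt).
An antiderivative is F(t) = 2*t*sin(3*t)/3 + 2*cos(3*t)/9.
Then F(pi/9) - F(0) = (1/9 + sqrt(3)*pi/27) - (2/9) = -1/9 + sqrt(3)*pi/27.

-1/9 + sqrt(3)*pi/27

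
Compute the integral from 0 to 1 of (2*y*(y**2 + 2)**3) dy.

Let u = y**2 + 2, so du = 2*y dy. When y = 0, u = 2; when y = 1, u = 3.
The integral becomes ∫ u**3 du from 2 to 3, with antiderivative u**4/4.
Back in y: F(y) = (y**2 + 2)**4/4.
Then F(1) - F(0) = (81/4) - (4) = 65/4.

65/4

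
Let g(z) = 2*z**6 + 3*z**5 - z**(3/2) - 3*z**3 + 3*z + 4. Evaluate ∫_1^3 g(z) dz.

By the power rule, an antiderivative is F(z) = 2*z**7/7 + z**6/2 - 2*z**(5/2)/5 - 3*z**4/4 + 3*z**2/2 + 4*z.
Then F(3) - F(1) = (26715/28 - 18*sqrt(3)/5) - (719/140) = 33214/35 - 18*sqrt(3)/5.

33214/35 - 18*sqrt(3)/5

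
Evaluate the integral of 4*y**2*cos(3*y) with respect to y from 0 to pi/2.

8/27 - pi**2/3

Integrate by parts twice (u = y^2, dv = 4*cos(3*y) dy).
An antiderivative is F(y) = 4*y**2*sin(3*y)/3 + 8*y*cos(3*y)/9 - 8*sin(3*y)/27.
Then F(pi/2) - F(0) = (8/27 - pi**2/3) - (0) = 8/27 - pi**2/3.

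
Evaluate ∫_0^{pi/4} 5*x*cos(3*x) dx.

-5/9 - 5*sqrt(2)/18 + 5*sqrt(2)*pi/24

Integrate by parts once (u = x, dv = 5*cos(3*x) dx).
An antiderivative is F(x) = 5*x*sin(3*x)/3 + 5*cos(3*x)/9.
Then F(pi/4) - F(0) = (5*sqrt(2)*(-4 + 3*pi)/72) - (5/9) = -5/9 - 5*sqrt(2)/18 + 5*sqrt(2)*pi/24.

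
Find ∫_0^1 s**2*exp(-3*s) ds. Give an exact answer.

2/27 - 17*exp(-3)/27

Integrate by parts twice (u = s^2, dv = exp(-3*s) ds).
An antiderivative is F(s) = (-9*s**2 - 6*s - 2)*exp(-3*s)/27.
Then F(1) - F(0) = (-17*exp(-3)/27) - (-2/27) = 2/27 - 17*exp(-3)/27.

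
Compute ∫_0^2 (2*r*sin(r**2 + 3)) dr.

cos(3) - cos(7)

Let u = r**2 + 3, so du = 2*r dr. When r = 0, u = 3; when r = 2, u = 7.
The integral becomes ∫ sin(u) du from 3 to 7, with antiderivative -cos(u).
Back in r: F(r) = -cos(r**2 + 3).
Then F(2) - F(0) = (-cos(7)) - (-cos(3)) = cos(3) - cos(7).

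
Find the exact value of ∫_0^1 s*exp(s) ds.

1

Integrate by parts once (u = s, dv = exp(s) ds).
An antiderivative is F(s) = (s - 1)*exp(s).
Then F(1) - F(0) = (0) - (-1) = 1.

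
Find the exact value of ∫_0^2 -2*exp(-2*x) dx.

An antiderivative is F(x) = exp(-2*x).
Then F(2) - F(0) = (exp(-4)) - (1) = -1 + exp(-4).

-1 + exp(-4)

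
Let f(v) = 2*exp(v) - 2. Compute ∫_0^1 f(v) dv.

-4 + 2*E

An antiderivative is F(v) = -2*v + 2*exp(v).
Then F(1) - F(0) = (-2 + 2*E) - (2) = -4 + 2*E.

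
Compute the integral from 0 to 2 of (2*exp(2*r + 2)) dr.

-exp(2) + exp(6)

Let u = 2*r + 2, so du = 2 dr. When r = 0, u = 2; when r = 2, u = 6.
The integral becomes ∫ exp(u) du from 2 to 6, with antiderivative exp(u).
Back in r: F(r) = exp(2*r + 2).
Then F(2) - F(0) = (exp(6)) - (exp(2)) = -exp(2) + exp(6).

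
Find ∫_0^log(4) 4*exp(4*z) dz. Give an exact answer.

Let u = exp(z), so du = exp(z) dz. When z = 0, u = 1; when z = log(4), u = 4.
The integral becomes 4·∫ u**3 du from 1 to 4, with antiderivative u**4.
Back in z: F(z) = exp(4*z).
Then F(log(4)) - F(0) = (256) - (1) = 255.

255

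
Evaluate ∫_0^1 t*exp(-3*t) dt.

(-4 + exp(3))*exp(-3)/9

Integrate by parts once (u = t, dv = exp(-3*t) dt).
An antiderivative is F(t) = (-3*t - 1)*exp(-3*t)/9.
Then F(1) - F(0) = (-4*exp(-3)/9) - (-1/9) = (-4 + exp(3))*exp(-3)/9.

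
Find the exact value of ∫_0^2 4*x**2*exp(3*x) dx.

-8/27 + 104*exp(6)/27

Integrate by parts twice (u = x^2, dv = 4*exp(3*x) dx).
An antiderivative is F(x) = (36*x**2 - 24*x + 8)*exp(3*x)/27.
Then F(2) - F(0) = (104*exp(6)/27) - (8/27) = -8/27 + 104*exp(6)/27.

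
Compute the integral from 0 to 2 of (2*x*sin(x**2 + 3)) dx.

cos(3) - cos(7)

Let u = x**2 + 3, so du = 2*x dx. When x = 0, u = 3; when x = 2, u = 7.
The integral becomes ∫ sin(u) du from 3 to 7, with antiderivative -cos(u).
Back in x: F(x) = -cos(x**2 + 3).
Then F(2) - F(0) = (-cos(7)) - (-cos(3)) = cos(3) - cos(7).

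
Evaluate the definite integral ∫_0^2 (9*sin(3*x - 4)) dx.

Let u = 3*x - 4, so du = 3 dx. When x = 0, u = -4; when x = 2, u = 2.
The integral becomes 3·∫ sin(u) du from -4 to 2, with antiderivative -3*cos(u).
Back in x: F(x) = -3*cos(3*x - 4).
Then F(2) - F(0) = (-3*cos(2)) - (-3*cos(4)) = 3*cos(4) - 3*cos(2).

3*cos(4) - 3*cos(2)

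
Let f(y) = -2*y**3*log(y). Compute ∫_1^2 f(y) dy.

Integrate by parts once (u = ln y, dv = -2*y**3 dy).
An antiderivative is F(y) = -y**4*(4*log(y) - 1)/8.
Then F(2) - F(1) = (2 - 8*log(2)) - (1/8) = 15/8 - 8*log(2).

15/8 - 8*log(2)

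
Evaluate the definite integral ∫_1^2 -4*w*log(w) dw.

3 - 8*log(2)

Integrate by parts once (u = ln w, dv = -4*w dw).
An antiderivative is F(w) = -w**2*(2*log(w) - 1).
Then F(2) - F(1) = (4 - 8*log(2)) - (1) = 3 - 8*log(2).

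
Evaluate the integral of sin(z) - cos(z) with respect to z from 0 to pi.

2

An antiderivative is F(z) = -sin(z) - cos(z).
Then F(pi) - F(0) = (1) - (-1) = 2.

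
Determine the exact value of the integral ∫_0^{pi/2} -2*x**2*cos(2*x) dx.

Integrate by parts twice (u = x^2, dv = -2*cos(2*x) dx).
An antiderivative is F(x) = -x**2*sin(2*x) - x*cos(2*x) + sin(2*x)/2.
Then F(pi/2) - F(0) = (pi/2) - (0) = pi/2.

pi/2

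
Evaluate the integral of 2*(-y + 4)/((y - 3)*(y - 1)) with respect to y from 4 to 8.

Factor the denominator: y**2 - 4*y + 3 = (y - 1)(y - 3).
Partial fractions: 2*(-y + 4)/((y - 3)*(y - 1)) = -3/(y - 1) + 1/(y - 3).
An antiderivative is F(y) = log(y - 3) - 3*log(y - 1).
Then F(8) - F(4) = (-3*log(7) + log(5)) - (-log(27)) = -3*log(7) + log(5) + 3*log(3).

-3*log(7) + log(5) + 3*log(3)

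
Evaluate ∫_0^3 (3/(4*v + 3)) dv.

An antiderivative is F(v) = 3*log(4*v + 3)/4.
Then F(3) - F(0) = (3*log(15)/4) - (3*log(3)/4) = 3*log(5)/4.

3*log(5)/4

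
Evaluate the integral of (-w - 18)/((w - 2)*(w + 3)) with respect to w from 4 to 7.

Factor the denominator: w**2 + w - 6 = (w + 3)(w - 2).
Partial fractions: (-w - 18)/((w - 2)*(w + 3)) = 3/(w + 3) - 4/(w - 2).
An antiderivative is F(w) = -4*log(w - 2) + 3*log(w + 3).
Then F(7) - F(4) = (log(8/5)) - (-4*log(2) + 3*log(7)) = -3*log(7) - log(5) + 7*log(2).

-3*log(7) - log(5) + 7*log(2)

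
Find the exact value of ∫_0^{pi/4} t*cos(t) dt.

-1 + sqrt(2)*pi/8 + sqrt(2)/2

Integrate by parts once (u = t, dv = cos(t) dt).
An antiderivative is F(t) = t*sin(t) + cos(t).
Then F(pi/4) - F(0) = (sqrt(2)*(pi + 4)/8) - (1) = -1 + sqrt(2)*pi/8 + sqrt(2)/2.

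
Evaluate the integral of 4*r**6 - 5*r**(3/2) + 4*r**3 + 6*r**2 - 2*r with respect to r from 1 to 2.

704/7 - 8*sqrt(2)

By the power rule, an antiderivative is F(r) = 4*r**7/7 - 2*r**(5/2) + r**4 + 2*r**3 - r**2.
Then F(2) - F(1) = (708/7 - 8*sqrt(2)) - (4/7) = 704/7 - 8*sqrt(2).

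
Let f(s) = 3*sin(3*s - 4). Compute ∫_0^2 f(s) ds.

cos(4) - cos(2)

Let u = 3*s - 4, so du = 3 ds. When s = 0, u = -4; when s = 2, u = 2.
The integral becomes ∫ sin(u) du from -4 to 2, with antiderivative -cos(u).
Back in s: F(s) = -cos(3*s - 4).
Then F(2) - F(0) = (-cos(2)) - (-cos(4)) = cos(4) - cos(2).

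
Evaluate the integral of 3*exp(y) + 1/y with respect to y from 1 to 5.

-3*exp(1) + log(5) + 3*exp(5)

An antiderivative is F(y) = 3*exp(y) + log(y).
Then F(5) - F(1) = (log(5) + 3*exp(5)) - (3*exp(1)) = -3*exp(1) + log(5) + 3*exp(5).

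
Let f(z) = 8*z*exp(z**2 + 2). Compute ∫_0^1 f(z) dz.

Let u = z**2 + 2, so du = 2*z dz. When z = 0, u = 2; when z = 1, u = 3.
The integral becomes 4·∫ exp(u) du from 2 to 3, with antiderivative 4*exp(u).
Back in z: F(z) = 4*exp(z**2 + 2).
Then F(1) - F(0) = (4*exp(3)) - (4*exp(2)) = -4*(1 - exp(1))*exp(2).

-4*(1 - exp(1))*exp(2)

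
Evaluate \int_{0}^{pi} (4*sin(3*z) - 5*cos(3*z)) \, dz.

An antiderivative is F(z) = -5*sin(3*z)/3 - 4*cos(3*z)/3.
Then F(pi) - F(0) = (4/3) - (-4/3) = 8/3.

8/3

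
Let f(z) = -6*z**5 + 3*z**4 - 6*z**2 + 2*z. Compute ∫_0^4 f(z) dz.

By the power rule, an antiderivative is F(z) = -z**6 + 3*z**5/5 - 2*z**3 + z**2.
Then F(4) - F(0) = (-17968/5) - (0) = -17968/5.

-17968/5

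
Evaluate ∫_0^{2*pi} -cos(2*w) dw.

0

An antiderivative is F(w) = -sin(2*w)/2.
Then F(2*pi) - F(0) = (0) - (0) = 0.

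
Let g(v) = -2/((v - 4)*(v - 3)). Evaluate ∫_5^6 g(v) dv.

log(9/16)

Factor the denominator: v**2 - 7*v + 12 = (v - 3)(v - 4).
Partial fractions: -2/((v - 4)*(v - 3)) = 2/(v - 3) - 2/(v - 4).
An antiderivative is F(v) = -2*log(v - 4) + 2*log(v - 3).
Then F(6) - F(5) = (log(9/4)) - (log(4)) = log(9/16).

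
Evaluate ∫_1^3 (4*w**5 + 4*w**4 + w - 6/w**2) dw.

By the power rule, an antiderivative is F(w) = 2*w**6/3 + 4*w**5/5 + w**2/2 + 6/w.
Then F(3) - F(1) = (6869/10) - (239/30) = 10184/15.

10184/15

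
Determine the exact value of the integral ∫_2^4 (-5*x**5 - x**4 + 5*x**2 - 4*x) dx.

-52336/15

By the power rule, an antiderivative is F(x) = -5*x**6/6 - x**5/5 + 5*x**3/3 - 2*x**2.
Then F(4) - F(2) = (-53152/15) - (-272/5) = -52336/15.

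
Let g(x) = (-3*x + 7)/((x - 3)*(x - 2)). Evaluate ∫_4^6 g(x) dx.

-log(18)

Factor the denominator: x**2 - 5*x + 6 = (x - 2)(x - 3).
Partial fractions: (-3*x + 7)/((x - 3)*(x - 2)) = -1/(x - 2) - 2/(x - 3).
An antiderivative is F(x) = -2*log(x - 3) - log(x - 2).
Then F(6) - F(4) = (-log(36)) - (-log(2)) = -log(18).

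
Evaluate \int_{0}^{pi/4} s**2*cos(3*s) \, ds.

Integrate by parts twice (u = s^2, dv = cos(3*s) ds).
An antiderivative is F(s) = s**2*sin(3*s)/3 + 2*s*cos(3*s)/9 - 2*sin(3*s)/27.
Then F(pi/4) - F(0) = (sqrt(2)*(-24*pi - 32 + 9*pi**2)/864) - (0) = sqrt(2)*(-24*pi - 32 + 9*pi**2)/864.

sqrt(2)*(-24*pi - 32 + 9*pi**2)/864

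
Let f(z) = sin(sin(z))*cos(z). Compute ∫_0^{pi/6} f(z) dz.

1 - cos(1/2)

Let u = sin(z), so du = cos(z) dz. When z = 0, u = 0; when z = pi/6, u = 1/2.
The integral becomes ∫ sin(u) du from 0 to 1/2, with antiderivative -cos(u).
Back in z: F(z) = -cos(sin(z)).
Then F(pi/6) - F(0) = (-cos(1/2)) - (-1) = 1 - cos(1/2).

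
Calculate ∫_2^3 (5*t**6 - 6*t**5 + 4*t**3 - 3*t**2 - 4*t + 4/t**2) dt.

By the power rule, an antiderivative is F(t) = 5*t**7/7 - t**6 + t**4 - t**3 - 2*t**2 - 4/t.
Then F(3) - F(2) = (18224/21) - (178/7) = 17690/21.

17690/21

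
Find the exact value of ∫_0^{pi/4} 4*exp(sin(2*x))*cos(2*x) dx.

Let u = sin(2*x), so du = 2*cos(2*x) dx. When x = 0, u = 0; when x = pi/4, u = 1.
The integral becomes 2·∫ exp(u) du from 0 to 1, with antiderivative 2*exp(u).
Back in x: F(x) = 2*exp(sin(2*x)).
Then F(pi/4) - F(0) = (2*E) - (2) = -2 + 2*E.

-2 + 2*E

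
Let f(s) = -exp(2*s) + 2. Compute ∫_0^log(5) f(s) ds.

An antiderivative is F(s) = -exp(2*s)/2 + 2*s.
Then F(log(5)) - F(0) = (-25/2 + log(25)) - (-1/2) = -12 + 2*log(5).

-12 + 2*log(5)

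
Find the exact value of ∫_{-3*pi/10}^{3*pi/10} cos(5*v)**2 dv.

Use the identity cos^2(5*v) = (1 + cos(10*v))/2.
An antiderivative is F(v) = v/2 + sin(10*v)/20.
Then F(3*pi/10) - F(-3*pi/10) = (3*pi/20) - (-3*pi/20) = 3*pi/10.

3*pi/10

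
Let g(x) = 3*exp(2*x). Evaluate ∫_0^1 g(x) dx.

-3/2 + 3*exp(2)/2

An antiderivative is F(x) = 3*exp(2*x)/2.
Then F(1) - F(0) = (3*exp(2)/2) - (3/2) = -3/2 + 3*exp(2)/2.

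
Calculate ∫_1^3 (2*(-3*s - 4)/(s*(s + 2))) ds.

-2*log(5) - 2*log(3)

Factor the denominator: s**2 + 2*s = (s + 2)s.
Partial fractions: 2*(-3*s - 4)/(s*(s + 2)) = -2/(s + 2) - 4/s.
An antiderivative is F(s) = -4*log(s) - 2*log(s + 2).
Then F(3) - F(1) = (-4*log(3) - 2*log(5)) - (-log(9)) = -2*log(5) - 2*log(3).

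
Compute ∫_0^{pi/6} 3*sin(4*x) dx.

9/8

An antiderivative is F(x) = -3*cos(4*x)/4.
Then F(pi/6) - F(0) = (3/8) - (-3/4) = 9/8.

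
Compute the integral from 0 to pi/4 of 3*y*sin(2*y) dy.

Integrate by parts once (u = y, dv = 3*sin(2*y) dy).
An antiderivative is F(y) = -3*y*cos(2*y)/2 + 3*sin(2*y)/4.
Then F(pi/4) - F(0) = (3/4) - (0) = 3/4.

3/4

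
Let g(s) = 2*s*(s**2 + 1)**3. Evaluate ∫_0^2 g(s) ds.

156

Let u = s**2 + 1, so du = 2*s ds. When s = 0, u = 1; when s = 2, u = 5.
The integral becomes ∫ u**3 du from 1 to 5, with antiderivative u**4/4.
Back in s: F(s) = (s**2 + 1)**4/4.
Then F(2) - F(0) = (625/4) - (1/4) = 156.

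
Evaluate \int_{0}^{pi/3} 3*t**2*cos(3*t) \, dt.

-2*pi/9

Integrate by parts twice (u = t^2, dv = 3*cos(3*t) dt).
An antiderivative is F(t) = t**2*sin(3*t) + 2*t*cos(3*t)/3 - 2*sin(3*t)/9.
Then F(pi/3) - F(0) = (-2*pi/9) - (0) = -2*pi/9.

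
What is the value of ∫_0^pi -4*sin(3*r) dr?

-8/3

An antiderivative is F(r) = 4*cos(3*r)/3.
Then F(pi) - F(0) = (-4/3) - (4/3) = -8/3.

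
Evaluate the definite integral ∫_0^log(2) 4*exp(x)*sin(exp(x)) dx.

Let u = exp(x), so du = exp(x) dx. When x = 0, u = 1; when x = log(2), u = 2.
The integral becomes 4·∫ sin(u) du from 1 to 2, with antiderivative -4*cos(u).
Back in x: F(x) = -4*cos(exp(x)).
Then F(log(2)) - F(0) = (-4*cos(2)) - (-4*cos(1)) = -4*cos(2) + 4*cos(1).

-4*cos(2) + 4*cos(1)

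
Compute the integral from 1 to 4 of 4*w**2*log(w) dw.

-28 + 512*log(2)/3

Integrate by parts once (u = ln w, dv = 4*w**2 dw).
An antiderivative is F(w) = 4*w**3*(3*log(w) - 1)/9.
Then F(4) - F(1) = (-256/9 + 512*log(2)/3) - (-4/9) = -28 + 512*log(2)/3.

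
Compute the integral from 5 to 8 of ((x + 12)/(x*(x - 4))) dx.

-log(2) + 3*log(5)

Factor the denominator: x**2 - 4*x = x(x - 4).
Partial fractions: (x + 12)/(x*(x - 4)) = -3/x + 4/(x - 4).
An antiderivative is F(x) = -3*log(x) + 4*log(x - 4).
Then F(8) - F(5) = (-log(2)) - (-3*log(5)) = -log(2) + 3*log(5).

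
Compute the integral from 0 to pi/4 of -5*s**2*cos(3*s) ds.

5*sqrt(2)*(-9*pi**2 + 32 + 24*pi)/864

Integrate by parts twice (u = s^2, dv = -5*cos(3*s) ds).
An antiderivative is F(s) = -5*s**2*sin(3*s)/3 - 10*s*cos(3*s)/9 + 10*sin(3*s)/27.
Then F(pi/4) - F(0) = (5*sqrt(2)*(-9*pi**2 + 32 + 24*pi)/864) - (0) = 5*sqrt(2)*(-9*pi**2 + 32 + 24*pi)/864.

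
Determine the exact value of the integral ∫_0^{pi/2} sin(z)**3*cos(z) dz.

1/4

Let u = sin(z), so du = cos(z) dz. When z = 0, u = 0; when z = pi/2, u = 1.
The integral becomes ∫ u**3 du from 0 to 1, with antiderivative u**4/4.
Back in z: F(z) = sin(z)**4/4.
Then F(pi/2) - F(0) = (1/4) - (0) = 1/4.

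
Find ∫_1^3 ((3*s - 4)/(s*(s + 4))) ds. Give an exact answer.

Factor the denominator: s**2 + 4*s = (s + 4)s.
Partial fractions: (3*s - 4)/(s*(s + 4)) = 4/(s + 4) - 1/s.
An antiderivative is F(s) = -log(s) + 4*log(s + 4).
Then F(3) - F(1) = (-log(3) + 4*log(7)) - (4*log(5)) = -4*log(5) - log(3) + 4*log(7).

-4*log(5) - log(3) + 4*log(7)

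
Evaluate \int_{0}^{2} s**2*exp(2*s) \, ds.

Integrate by parts twice (u = s^2, dv = exp(2*s) ds).
An antiderivative is F(s) = (2*s**2 - 2*s + 1)*exp(2*s)/4.
Then F(2) - F(0) = (5*exp(4)/4) - (1/4) = -1/4 + 5*exp(4)/4.

-1/4 + 5*exp(4)/4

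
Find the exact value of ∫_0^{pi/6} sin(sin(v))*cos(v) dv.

1 - cos(1/2)

Let u = sin(v), so du = cos(v) dv. When v = 0, u = 0; when v = pi/6, u = 1/2.
The integral becomes ∫ sin(u) du from 0 to 1/2, with antiderivative -cos(u).
Back in v: F(v) = -cos(sin(v)).
Then F(pi/6) - F(0) = (-cos(1/2)) - (-1) = 1 - cos(1/2).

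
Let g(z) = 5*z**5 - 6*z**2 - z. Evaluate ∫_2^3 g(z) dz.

1541/3

By the power rule, an antiderivative is F(z) = 5*z**6/6 - 2*z**3 - z**2/2.
Then F(3) - F(2) = (549) - (106/3) = 1541/3.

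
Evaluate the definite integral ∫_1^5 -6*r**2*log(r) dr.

Integrate by parts once (u = ln r, dv = -6*r**2 dr).
An antiderivative is F(r) = -2*r**3*(3*log(r) - 1)/3.
Then F(5) - F(1) = (250/3 - 250*log(5)) - (2/3) = 248/3 - 250*log(5).

248/3 - 250*log(5)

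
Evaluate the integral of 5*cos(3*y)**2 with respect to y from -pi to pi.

Use the identity cos^2(3*y) = (1 + cos(6*y))/2.
An antiderivative is F(y) = 5*y/2 + 5*sin(6*y)/12.
Then F(pi) - F(-pi) = (5*pi/2) - (-5*pi/2) = 5*pi.

5*pi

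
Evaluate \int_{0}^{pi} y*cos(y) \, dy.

Integrate by parts once (u = y, dv = cos(y) dy).
An antiderivative is F(y) = y*sin(y) + cos(y).
Then F(pi) - F(0) = (-1) - (1) = -2.

-2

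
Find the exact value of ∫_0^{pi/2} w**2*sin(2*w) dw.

Integrate by parts twice (u = w^2, dv = sin(2*w) dw).
An antiderivative is F(w) = -w**2*cos(2*w)/2 + w*sin(2*w)/2 + cos(2*w)/4.
Then F(pi/2) - F(0) = (-1/4 + pi**2/8) - (1/4) = -1/2 + pi**2/8.

-1/2 + pi**2/8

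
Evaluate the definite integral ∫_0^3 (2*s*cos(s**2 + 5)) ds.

-sin(5) + sin(14)

Let u = s**2 + 5, so du = 2*s ds. When s = 0, u = 5; when s = 3, u = 14.
The integral becomes ∫ cos(u) du from 5 to 14, with antiderivative sin(u).
Back in s: F(s) = sin(s**2 + 5).
Then F(3) - F(0) = (sin(14)) - (sin(5)) = -sin(5) + sin(14).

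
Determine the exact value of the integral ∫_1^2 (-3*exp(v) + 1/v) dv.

-3*exp(2) + log(2) + 3*exp(1)

An antiderivative is F(v) = -3*exp(v) + log(v).
Then F(2) - F(1) = (-3*exp(2) + log(2)) - (-3*exp(1)) = -3*exp(2) + log(2) + 3*exp(1).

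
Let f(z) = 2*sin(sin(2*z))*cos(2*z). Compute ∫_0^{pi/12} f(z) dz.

1 - cos(1/2)

Let u = sin(2*z), so du = 2*cos(2*z) dz. When z = 0, u = 0; when z = pi/12, u = 1/2.
The integral becomes ∫ sin(u) du from 0 to 1/2, with antiderivative -cos(u).
Back in z: F(z) = -cos(sin(2*z)).
Then F(pi/12) - F(0) = (-cos(1/2)) - (-1) = 1 - cos(1/2).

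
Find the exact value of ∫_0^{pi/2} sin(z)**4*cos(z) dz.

Let u = sin(z), so du = cos(z) dz. When z = 0, u = 0; when z = pi/2, u = 1.
The integral becomes ∫ u**4 du from 0 to 1, with antiderivative u**5/5.
Back in z: F(z) = sin(z)**5/5.
Then F(pi/2) - F(0) = (1/5) - (0) = 1/5.

1/5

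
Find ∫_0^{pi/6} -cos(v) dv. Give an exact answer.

-1/2

An antiderivative is F(v) = -sin(v).
Then F(pi/6) - F(0) = (-1/2) - (0) = -1/2.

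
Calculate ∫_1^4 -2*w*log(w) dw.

Integrate by parts once (u = ln w, dv = -2*w dw).
An antiderivative is F(w) = -w**2*(2*log(w) - 1)/2.
Then F(4) - F(1) = (8 - 32*log(2)) - (1/2) = 15/2 - 32*log(2).

15/2 - 32*log(2)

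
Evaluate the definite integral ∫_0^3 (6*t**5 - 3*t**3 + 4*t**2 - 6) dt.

By the power rule, an antiderivative is F(t) = t**6 - 3*t**4/4 + 4*t**3/3 - 6*t.
Then F(3) - F(0) = (2745/4) - (0) = 2745/4.

2745/4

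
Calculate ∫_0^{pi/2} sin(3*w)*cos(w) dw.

Use the identity sin(3*w)cos(w) = [sin(4*w) + sin(2*w)]/2.
An antiderivative is F(w) = -cos(2*w)/4 - cos(4*w)/8.
Then F(pi/2) - F(0) = (1/8) - (-3/8) = 1/2.

1/2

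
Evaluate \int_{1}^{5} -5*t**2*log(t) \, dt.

620/9 - 625*log(5)/3

Integrate by parts once (u = ln t, dv = -5*t**2 dt).
An antiderivative is F(t) = -5*t**3*(3*log(t) - 1)/9.
Then F(5) - F(1) = (625/9 - 625*log(5)/3) - (5/9) = 620/9 - 625*log(5)/3.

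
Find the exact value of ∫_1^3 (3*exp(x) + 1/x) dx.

An antiderivative is F(x) = 3*exp(x) + log(x).
Then F(3) - F(1) = (log(3) + 3*exp(3)) - (3*exp(1)) = -3*exp(1) + log(3) + 3*exp(3).

-3*exp(1) + log(3) + 3*exp(3)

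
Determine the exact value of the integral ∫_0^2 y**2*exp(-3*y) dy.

2/27 - 50*exp(-6)/27

Integrate by parts twice (u = y^2, dv = exp(-3*y) dy).
An antiderivative is F(y) = (-9*y**2 - 6*y - 2)*exp(-3*y)/27.
Then F(2) - F(0) = (-50*exp(-6)/27) - (-2/27) = 2/27 - 50*exp(-6)/27.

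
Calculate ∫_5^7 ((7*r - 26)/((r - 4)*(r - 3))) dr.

Factor the denominator: r**2 - 7*r + 12 = (r - 3)(r - 4).
Partial fractions: (7*r - 26)/((r - 4)*(r - 3)) = 5/(r - 3) + 2/(r - 4).
An antiderivative is F(r) = 2*log(r - 4) + 5*log(r - 3).
Then F(7) - F(5) = (2*log(3) + 10*log(2)) - (log(32)) = 2*log(3) + 5*log(2).

2*log(3) + 5*log(2)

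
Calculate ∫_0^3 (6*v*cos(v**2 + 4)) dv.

3*sin(13) - 3*sin(4)

Let u = v**2 + 4, so du = 2*v dv. When v = 0, u = 4; when v = 3, u = 13.
The integral becomes 3·∫ cos(u) du from 4 to 13, with antiderivative 3*sin(u).
Back in v: F(v) = 3*sin(v**2 + 4).
Then F(3) - F(0) = (3*sin(13)) - (3*sin(4)) = 3*sin(13) - 3*sin(4).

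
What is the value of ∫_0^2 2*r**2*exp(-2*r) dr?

Integrate by parts twice (u = r^2, dv = 2*exp(-2*r) dr).
An antiderivative is F(r) = (-2*r**2 - 2*r - 1)*exp(-2*r)/2.
Then F(2) - F(0) = (-13*exp(-4)/2) - (-1/2) = (-13 + exp(4))*exp(-4)/2.

(-13 + exp(4))*exp(-4)/2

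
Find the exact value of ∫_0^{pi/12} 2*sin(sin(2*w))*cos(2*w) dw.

1 - cos(1/2)

Let u = sin(2*w), so du = 2*cos(2*w) dw. When w = 0, u = 0; when w = pi/12, u = 1/2.
The integral becomes ∫ sin(u) du from 0 to 1/2, with antiderivative -cos(u).
Back in w: F(w) = -cos(sin(2*w)).
Then F(pi/12) - F(0) = (-cos(1/2)) - (-1) = 1 - cos(1/2).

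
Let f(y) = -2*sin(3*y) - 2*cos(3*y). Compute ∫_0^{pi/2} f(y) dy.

0

An antiderivative is F(y) = -2*sin(3*y)/3 + 2*cos(3*y)/3.
Then F(pi/2) - F(0) = (2/3) - (2/3) = 0.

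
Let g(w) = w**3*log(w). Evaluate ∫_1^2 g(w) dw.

Integrate by parts once (u = ln w, dv = w**3 dw).
An antiderivative is F(w) = w**4*(4*log(w) - 1)/16.
Then F(2) - F(1) = (-1 + log(16)) - (-1/16) = -15/16 + log(16).

-15/16 + log(16)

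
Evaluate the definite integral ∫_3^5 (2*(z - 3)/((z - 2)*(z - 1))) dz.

log(16/9)

Factor the denominator: z**2 - 3*z + 2 = (z - 1)(z - 2).
Partial fractions: 2*(z - 3)/((z - 2)*(z - 1)) = 4/(z - 1) - 2/(z - 2).
An antiderivative is F(z) = -2*log(z - 2) + 4*log(z - 1).
Then F(5) - F(3) = (-2*log(3) + 8*log(2)) - (log(16)) = log(16/9).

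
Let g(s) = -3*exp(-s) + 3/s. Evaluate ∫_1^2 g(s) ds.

An antiderivative is F(s) = 3*log(s) + 3*exp(-s).
Then F(2) - F(1) = (3*exp(-2) + 3*log(2)) - (3*exp(-1)) = -3*exp(-1) + 3*exp(-2) + 3*log(2).

-3*exp(-1) + 3*exp(-2) + 3*log(2)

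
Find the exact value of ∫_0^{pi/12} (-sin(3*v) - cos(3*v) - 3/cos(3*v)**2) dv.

An antiderivative is F(v) = -sin(3*v)/3 + cos(3*v)/3 - tan(3*v).
Then F(pi/12) - F(0) = (-1) - (1/3) = -4/3.

-4/3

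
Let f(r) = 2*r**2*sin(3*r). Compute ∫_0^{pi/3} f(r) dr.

-8/27 + 2*pi**2/27

Integrate by parts twice (u = r^2, dv = 2*sin(3*r) dr).
An antiderivative is F(r) = -2*r**2*cos(3*r)/3 + 4*r*sin(3*r)/9 + 4*cos(3*r)/27.
Then F(pi/3) - F(0) = (-4/27 + 2*pi**2/27) - (4/27) = -8/27 + 2*pi**2/27.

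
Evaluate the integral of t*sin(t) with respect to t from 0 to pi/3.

Integrate by parts once (u = t, dv = sin(t) dt).
An antiderivative is F(t) = -t*cos(t) + sin(t).
Then F(pi/3) - F(0) = (-pi/6 + sqrt(3)/2) - (0) = -pi/6 + sqrt(3)/2.

-pi/6 + sqrt(3)/2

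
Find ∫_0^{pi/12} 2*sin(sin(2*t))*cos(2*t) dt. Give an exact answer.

1 - cos(1/2)

Let u = sin(2*t), so du = 2*cos(2*t) dt. When t = 0, u = 0; when t = pi/12, u = 1/2.
The integral becomes ∫ sin(u) du from 0 to 1/2, with antiderivative -cos(u).
Back in t: F(t) = -cos(sin(2*t)).
Then F(pi/12) - F(0) = (-cos(1/2)) - (-1) = 1 - cos(1/2).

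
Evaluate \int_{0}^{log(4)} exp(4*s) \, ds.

255/4

Let u = exp(s), so du = exp(s) ds. When s = 0, u = 1; when s = log(4), u = 4.
The integral becomes ∫ u**3 du from 1 to 4, with antiderivative u**4/4.
Back in s: F(s) = exp(4*s)/4.
Then F(log(4)) - F(0) = (64) - (1/4) = 255/4.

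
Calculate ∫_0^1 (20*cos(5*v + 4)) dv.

4*sin(9) - 4*sin(4)

Let u = 5*v + 4, so du = 5 dv. When v = 0, u = 4; when v = 1, u = 9.
The integral becomes 4·∫ cos(u) du from 4 to 9, with antiderivative 4*sin(u).
Back in v: F(v) = 4*sin(5*v + 4).
Then F(1) - F(0) = (4*sin(9)) - (4*sin(4)) = 4*sin(9) - 4*sin(4).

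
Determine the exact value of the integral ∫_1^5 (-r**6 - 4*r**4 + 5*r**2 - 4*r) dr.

-1417616/105

By the power rule, an antiderivative is F(r) = -r**7/7 - 4*r**5/5 + 5*r**3/3 - 2*r**2.
Then F(5) - F(1) = (-283550/21) - (-134/105) = -1417616/105.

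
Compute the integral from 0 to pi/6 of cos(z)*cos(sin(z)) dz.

sin(1/2)

Let u = sin(z), so du = cos(z) dz. When z = 0, u = 0; when z = pi/6, u = 1/2.
The integral becomes ∫ cos(u) du from 0 to 1/2, with antiderivative sin(u).
Back in z: F(z) = sin(sin(z)).
Then F(pi/6) - F(0) = (sin(1/2)) - (0) = sin(1/2).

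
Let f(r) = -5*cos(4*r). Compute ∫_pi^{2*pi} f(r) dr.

An antiderivative is F(r) = -5*sin(4*r)/4.
Then F(2*pi) - F(pi) = (0) - (0) = 0.

0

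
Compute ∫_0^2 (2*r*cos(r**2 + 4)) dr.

Let u = r**2 + 4, so du = 2*r dr. When r = 0, u = 4; when r = 2, u = 8.
The integral becomes ∫ cos(u) du from 4 to 8, with antiderivative sin(u).
Back in r: F(r) = sin(r**2 + 4).
Then F(2) - F(0) = (sin(8)) - (sin(4)) = -sin(4) + sin(8).

-sin(4) + sin(8)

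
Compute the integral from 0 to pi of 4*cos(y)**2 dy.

2*pi

Use the identity cos^2(y) = (1 + cos(2*y))/2.
An antiderivative is F(y) = 2*y + sin(2*y).
Then F(pi) - F(0) = (2*pi) - (0) = 2*pi.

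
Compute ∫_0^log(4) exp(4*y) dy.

255/4

Let u = exp(y), so du = exp(y) dy. When y = 0, u = 1; when y = log(4), u = 4.
The integral becomes ∫ u**3 du from 1 to 4, with antiderivative u**4/4.
Back in y: F(y) = exp(4*y)/4.
Then F(log(4)) - F(0) = (64) - (1/4) = 255/4.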